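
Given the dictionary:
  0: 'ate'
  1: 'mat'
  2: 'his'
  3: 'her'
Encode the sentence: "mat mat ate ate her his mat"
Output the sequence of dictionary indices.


Look up each word in the dictionary:
  'mat' -> 1
  'mat' -> 1
  'ate' -> 0
  'ate' -> 0
  'her' -> 3
  'his' -> 2
  'mat' -> 1

Encoded: [1, 1, 0, 0, 3, 2, 1]


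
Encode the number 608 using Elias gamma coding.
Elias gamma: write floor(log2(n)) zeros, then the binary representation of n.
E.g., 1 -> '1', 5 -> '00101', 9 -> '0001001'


num_bits = floor(log2(608)) + 1 = 10
leading_zeros = num_bits - 1 = 9
binary(608) = 1001100000

Elias gamma(608) = '000000000' + '1001100000' = 0000000001001100000 (19 bits)


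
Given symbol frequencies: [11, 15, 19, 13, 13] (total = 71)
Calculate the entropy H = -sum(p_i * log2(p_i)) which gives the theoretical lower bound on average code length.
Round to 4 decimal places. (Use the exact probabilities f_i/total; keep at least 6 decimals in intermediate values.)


Per-symbol terms -p_i * log2(p_i) with p_i = f_i/71:
  p = 11/71 = 0.154930: log2(p) = -2.690316, -p*log2(p) = 0.416809
  p = 15/71 = 0.211268: log2(p) = -2.242857, -p*log2(p) = 0.473843
  p = 19/71 = 0.267606: log2(p) = -1.901820, -p*log2(p) = 0.508938
  p = 13/71 = 0.183099: log2(p) = -2.449307, -p*log2(p) = 0.448465
  p = 13/71 = 0.183099: log2(p) = -2.449307, -p*log2(p) = 0.448465
H = 0.416809 + 0.473843 + 0.508938 + 0.448465 + 0.448465 = 2.296520

H = 2.2965 bits/symbol


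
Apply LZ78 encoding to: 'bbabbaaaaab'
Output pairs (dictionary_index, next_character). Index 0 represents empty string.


LZ78 encoding steps:
Dictionary: {0: ''}
Step 1: w='' (idx 0), next='b' -> output (0, 'b'), add 'b' as idx 1
Step 2: w='b' (idx 1), next='a' -> output (1, 'a'), add 'ba' as idx 2
Step 3: w='b' (idx 1), next='b' -> output (1, 'b'), add 'bb' as idx 3
Step 4: w='' (idx 0), next='a' -> output (0, 'a'), add 'a' as idx 4
Step 5: w='a' (idx 4), next='a' -> output (4, 'a'), add 'aa' as idx 5
Step 6: w='aa' (idx 5), next='b' -> output (5, 'b'), add 'aab' as idx 6


Encoded: [(0, 'b'), (1, 'a'), (1, 'b'), (0, 'a'), (4, 'a'), (5, 'b')]


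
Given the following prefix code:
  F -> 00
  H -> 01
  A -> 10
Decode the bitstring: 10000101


Decoding step by step:
Bits 10 -> A
Bits 00 -> F
Bits 01 -> H
Bits 01 -> H


Decoded message: AFHH


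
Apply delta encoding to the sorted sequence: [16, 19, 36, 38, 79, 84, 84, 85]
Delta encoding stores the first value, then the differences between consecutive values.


First value: 16
Deltas:
  19 - 16 = 3
  36 - 19 = 17
  38 - 36 = 2
  79 - 38 = 41
  84 - 79 = 5
  84 - 84 = 0
  85 - 84 = 1


Delta encoded: [16, 3, 17, 2, 41, 5, 0, 1]


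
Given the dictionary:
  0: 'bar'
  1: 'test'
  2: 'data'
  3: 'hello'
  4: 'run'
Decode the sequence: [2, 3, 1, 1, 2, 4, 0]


Look up each index in the dictionary:
  2 -> 'data'
  3 -> 'hello'
  1 -> 'test'
  1 -> 'test'
  2 -> 'data'
  4 -> 'run'
  0 -> 'bar'

Decoded: "data hello test test data run bar"


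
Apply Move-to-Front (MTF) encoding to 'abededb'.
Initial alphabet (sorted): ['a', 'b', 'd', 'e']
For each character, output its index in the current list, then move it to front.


MTF encoding:
'a': index 0 in ['a', 'b', 'd', 'e'] -> ['a', 'b', 'd', 'e']
'b': index 1 in ['a', 'b', 'd', 'e'] -> ['b', 'a', 'd', 'e']
'e': index 3 in ['b', 'a', 'd', 'e'] -> ['e', 'b', 'a', 'd']
'd': index 3 in ['e', 'b', 'a', 'd'] -> ['d', 'e', 'b', 'a']
'e': index 1 in ['d', 'e', 'b', 'a'] -> ['e', 'd', 'b', 'a']
'd': index 1 in ['e', 'd', 'b', 'a'] -> ['d', 'e', 'b', 'a']
'b': index 2 in ['d', 'e', 'b', 'a'] -> ['b', 'd', 'e', 'a']


Output: [0, 1, 3, 3, 1, 1, 2]


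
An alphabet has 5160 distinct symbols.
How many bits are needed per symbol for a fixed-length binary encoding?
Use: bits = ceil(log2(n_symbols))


log2(5160) = 12.3332
Bracket: 2^12 = 4096 < 5160 <= 2^13 = 8192
So ceil(log2(5160)) = 13

bits = ceil(log2(5160)) = ceil(12.3332) = 13 bits


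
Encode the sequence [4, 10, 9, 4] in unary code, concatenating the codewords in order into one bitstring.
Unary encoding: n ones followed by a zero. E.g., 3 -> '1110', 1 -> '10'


Encode each number as n ones followed by a terminating 0:
  4 -> 11110 (5 bits)
  10 -> 11111111110 (11 bits)
  9 -> 1111111110 (10 bits)
  4 -> 11110 (5 bits)
Total length = 5 + 11 + 10 + 5 = 31 bits.

Unary([4, 10, 9, 4]) = 1111011111111110111111111011110 (31 bits)


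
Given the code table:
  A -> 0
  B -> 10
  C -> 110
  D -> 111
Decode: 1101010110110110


Decoding:
110 -> C
10 -> B
10 -> B
110 -> C
110 -> C
110 -> C


Result: CBBCCC


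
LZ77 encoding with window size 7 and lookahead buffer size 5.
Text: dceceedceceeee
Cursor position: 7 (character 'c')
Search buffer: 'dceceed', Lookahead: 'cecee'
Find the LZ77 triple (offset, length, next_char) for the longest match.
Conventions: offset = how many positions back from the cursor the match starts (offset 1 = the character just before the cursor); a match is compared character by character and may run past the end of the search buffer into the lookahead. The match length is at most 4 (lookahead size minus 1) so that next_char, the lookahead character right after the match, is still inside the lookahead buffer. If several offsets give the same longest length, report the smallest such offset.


Try each offset into the search buffer:
  offset=1 (pos 6, char 'd'): match length 0
  offset=2 (pos 5, char 'e'): match length 0
  offset=3 (pos 4, char 'e'): match length 0
  offset=4 (pos 3, char 'c'): match length 2
  offset=5 (pos 2, char 'e'): match length 0
  offset=6 (pos 1, char 'c'): match length 4
  offset=7 (pos 0, char 'd'): match length 0
Longest match has length 4 at offset 6.
next_char = character at position 7 + 4 = 11 -> 'e'

Best match: offset=6, length=4 (matching 'cece' starting at position 1)
LZ77 triple: (6, 4, 'e')


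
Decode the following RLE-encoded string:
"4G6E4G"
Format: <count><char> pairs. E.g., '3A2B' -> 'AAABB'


Expanding each <count><char> pair:
  4G -> 'GGGG'
  6E -> 'EEEEEE'
  4G -> 'GGGG'

Decoded = GGGGEEEEEEGGGG


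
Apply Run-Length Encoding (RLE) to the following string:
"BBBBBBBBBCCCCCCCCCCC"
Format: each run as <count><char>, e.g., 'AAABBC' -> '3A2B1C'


Scanning runs left to right:
  i=0: run of 'B' x 9 -> '9B'
  i=9: run of 'C' x 11 -> '11C'

RLE = 9B11C


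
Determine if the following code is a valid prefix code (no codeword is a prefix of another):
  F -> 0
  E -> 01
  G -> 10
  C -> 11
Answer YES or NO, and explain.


Checking each pair (does one codeword prefix another?):
  F='0' vs E='01': prefix -- VIOLATION

NO -- this is NOT a valid prefix code. F (0) is a prefix of E (01).


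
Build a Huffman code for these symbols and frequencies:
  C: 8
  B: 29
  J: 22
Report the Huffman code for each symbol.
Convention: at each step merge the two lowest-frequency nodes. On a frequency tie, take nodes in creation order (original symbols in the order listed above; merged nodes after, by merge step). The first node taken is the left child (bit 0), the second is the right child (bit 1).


Huffman tree construction:
Step 1: Merge C(8) + J(22) = 30
Step 2: Merge B(29) + (C+J)(30) = 59
Read each symbol's code off the tree from the root (left child = 0, right child = 1).

Codes:
  C: 10 (length 2)
  B: 0 (length 1)
  J: 11 (length 2)
Average code length: 89/59 = 1.5085 bits/symbol


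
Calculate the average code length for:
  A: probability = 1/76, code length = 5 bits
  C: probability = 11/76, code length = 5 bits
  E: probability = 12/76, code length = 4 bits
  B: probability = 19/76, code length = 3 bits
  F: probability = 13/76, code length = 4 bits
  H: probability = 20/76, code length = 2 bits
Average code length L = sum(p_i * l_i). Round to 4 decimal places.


Weighted contributions p_i * l_i:
  A: (1/76) * 5 = 5/76
  C: (11/76) * 5 = 55/76
  E: (12/76) * 4 = 48/76
  B: (19/76) * 3 = 57/76
  F: (13/76) * 4 = 52/76
  H: (20/76) * 2 = 40/76
Sum = (5 + 55 + 48 + 57 + 52 + 40)/76 = 257/76

L = 257/76 = 3.3816 bits/symbol


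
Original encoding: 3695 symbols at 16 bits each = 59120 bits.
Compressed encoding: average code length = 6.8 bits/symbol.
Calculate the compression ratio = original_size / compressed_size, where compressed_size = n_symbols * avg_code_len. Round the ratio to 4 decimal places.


original_size = n_symbols * orig_bits = 3695 * 16 = 59120 bits
compressed_size = n_symbols * avg_code_len = 3695 * 6.8 = 25126.0 bits
ratio = original_size / compressed_size = 59120 / 25126.0 = 2.3529

Compression ratio = 2.3529


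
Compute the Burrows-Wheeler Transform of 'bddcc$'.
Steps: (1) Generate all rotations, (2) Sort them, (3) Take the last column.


Rotations (sorted):
  0: $bddcc -> last char: c
  1: bddcc$ -> last char: $
  2: c$bddc -> last char: c
  3: cc$bdd -> last char: d
  4: dcc$bd -> last char: d
  5: ddcc$b -> last char: b


BWT = c$cddb


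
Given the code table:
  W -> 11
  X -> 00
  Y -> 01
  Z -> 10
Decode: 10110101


Decoding:
10 -> Z
11 -> W
01 -> Y
01 -> Y


Result: ZWYY


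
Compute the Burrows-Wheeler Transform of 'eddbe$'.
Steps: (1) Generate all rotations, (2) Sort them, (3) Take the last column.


Rotations (sorted):
  0: $eddbe -> last char: e
  1: be$edd -> last char: d
  2: dbe$ed -> last char: d
  3: ddbe$e -> last char: e
  4: e$eddb -> last char: b
  5: eddbe$ -> last char: $


BWT = eddeb$


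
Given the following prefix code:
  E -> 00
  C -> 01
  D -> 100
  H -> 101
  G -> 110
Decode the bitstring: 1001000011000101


Decoding step by step:
Bits 100 -> D
Bits 100 -> D
Bits 00 -> E
Bits 110 -> G
Bits 00 -> E
Bits 101 -> H


Decoded message: DDEGEH


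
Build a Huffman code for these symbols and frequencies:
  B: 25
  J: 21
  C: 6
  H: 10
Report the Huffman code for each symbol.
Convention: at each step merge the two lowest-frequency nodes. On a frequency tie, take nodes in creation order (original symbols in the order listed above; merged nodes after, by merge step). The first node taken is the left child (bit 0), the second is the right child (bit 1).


Huffman tree construction:
Step 1: Merge C(6) + H(10) = 16
Step 2: Merge (C+H)(16) + J(21) = 37
Step 3: Merge B(25) + ((C+H)+J)(37) = 62
Read each symbol's code off the tree from the root (left child = 0, right child = 1).

Codes:
  B: 0 (length 1)
  J: 11 (length 2)
  C: 100 (length 3)
  H: 101 (length 3)
Average code length: 115/62 = 1.8548 bits/symbol


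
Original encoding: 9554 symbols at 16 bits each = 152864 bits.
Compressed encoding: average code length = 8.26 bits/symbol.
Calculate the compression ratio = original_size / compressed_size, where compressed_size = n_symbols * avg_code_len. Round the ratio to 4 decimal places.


original_size = n_symbols * orig_bits = 9554 * 16 = 152864 bits
compressed_size = n_symbols * avg_code_len = 9554 * 8.26 = 78916.04 bits
ratio = original_size / compressed_size = 152864 / 78916.04 = 1.937

Compression ratio = 1.937


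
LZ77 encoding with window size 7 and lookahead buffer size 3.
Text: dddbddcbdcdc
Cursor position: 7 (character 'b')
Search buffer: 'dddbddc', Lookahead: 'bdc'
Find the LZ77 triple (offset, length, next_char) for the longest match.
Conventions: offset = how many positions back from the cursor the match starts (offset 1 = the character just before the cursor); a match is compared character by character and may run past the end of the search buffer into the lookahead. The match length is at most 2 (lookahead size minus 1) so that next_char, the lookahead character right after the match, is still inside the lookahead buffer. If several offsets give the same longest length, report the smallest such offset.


Try each offset into the search buffer:
  offset=1 (pos 6, char 'c'): match length 0
  offset=2 (pos 5, char 'd'): match length 0
  offset=3 (pos 4, char 'd'): match length 0
  offset=4 (pos 3, char 'b'): match length 2
  offset=5 (pos 2, char 'd'): match length 0
  offset=6 (pos 1, char 'd'): match length 0
  offset=7 (pos 0, char 'd'): match length 0
Longest match has length 2 at offset 4.
next_char = character at position 7 + 2 = 9 -> 'c'

Best match: offset=4, length=2 (matching 'bd' starting at position 3)
LZ77 triple: (4, 2, 'c')


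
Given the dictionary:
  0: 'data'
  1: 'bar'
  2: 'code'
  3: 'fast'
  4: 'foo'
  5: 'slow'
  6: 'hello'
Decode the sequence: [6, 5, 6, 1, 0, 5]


Look up each index in the dictionary:
  6 -> 'hello'
  5 -> 'slow'
  6 -> 'hello'
  1 -> 'bar'
  0 -> 'data'
  5 -> 'slow'

Decoded: "hello slow hello bar data slow"


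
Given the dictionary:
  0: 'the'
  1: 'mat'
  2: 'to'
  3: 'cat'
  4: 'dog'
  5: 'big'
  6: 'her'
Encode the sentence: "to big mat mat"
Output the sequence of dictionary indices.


Look up each word in the dictionary:
  'to' -> 2
  'big' -> 5
  'mat' -> 1
  'mat' -> 1

Encoded: [2, 5, 1, 1]


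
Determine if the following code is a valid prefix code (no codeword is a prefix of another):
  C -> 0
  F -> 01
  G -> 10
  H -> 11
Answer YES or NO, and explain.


Checking each pair (does one codeword prefix another?):
  C='0' vs F='01': prefix -- VIOLATION

NO -- this is NOT a valid prefix code. C (0) is a prefix of F (01).


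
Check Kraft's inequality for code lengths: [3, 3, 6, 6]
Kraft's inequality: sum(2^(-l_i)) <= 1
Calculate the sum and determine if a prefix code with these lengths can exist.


Sum = 2^(-3) + 2^(-3) + 2^(-6) + 2^(-6)
    = 0.125 + 0.125 + 0.015625 + 0.015625
    = 18/64 = 0.28125
Since 0.28125 <= 1, Kraft's inequality IS satisfied.
A prefix code with these lengths CAN exist.

Kraft sum = 0.28125. Satisfied.


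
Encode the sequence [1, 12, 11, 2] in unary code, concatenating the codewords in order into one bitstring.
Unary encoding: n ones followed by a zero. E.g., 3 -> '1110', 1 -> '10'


Encode each number as n ones followed by a terminating 0:
  1 -> 10 (2 bits)
  12 -> 1111111111110 (13 bits)
  11 -> 111111111110 (12 bits)
  2 -> 110 (3 bits)
Total length = 2 + 13 + 12 + 3 = 30 bits.

Unary([1, 12, 11, 2]) = 101111111111110111111111110110 (30 bits)


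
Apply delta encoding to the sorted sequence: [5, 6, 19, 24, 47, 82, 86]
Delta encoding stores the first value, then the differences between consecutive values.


First value: 5
Deltas:
  6 - 5 = 1
  19 - 6 = 13
  24 - 19 = 5
  47 - 24 = 23
  82 - 47 = 35
  86 - 82 = 4


Delta encoded: [5, 1, 13, 5, 23, 35, 4]


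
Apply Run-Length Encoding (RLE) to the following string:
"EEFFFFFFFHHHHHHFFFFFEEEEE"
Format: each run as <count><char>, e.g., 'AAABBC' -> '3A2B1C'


Scanning runs left to right:
  i=0: run of 'E' x 2 -> '2E'
  i=2: run of 'F' x 7 -> '7F'
  i=9: run of 'H' x 6 -> '6H'
  i=15: run of 'F' x 5 -> '5F'
  i=20: run of 'E' x 5 -> '5E'

RLE = 2E7F6H5F5E


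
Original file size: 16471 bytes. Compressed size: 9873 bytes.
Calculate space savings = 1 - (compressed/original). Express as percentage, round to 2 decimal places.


ratio = compressed/original = 9873/16471 = 0.599417
savings = 1 - ratio = 1 - 0.599417 = 0.400583
as a percentage: 0.400583 * 100 = 40.06%

Space savings = 1 - 9873/16471 = 40.06%


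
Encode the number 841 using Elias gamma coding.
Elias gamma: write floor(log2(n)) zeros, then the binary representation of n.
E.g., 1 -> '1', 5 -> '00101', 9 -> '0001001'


num_bits = floor(log2(841)) + 1 = 10
leading_zeros = num_bits - 1 = 9
binary(841) = 1101001001

Elias gamma(841) = '000000000' + '1101001001' = 0000000001101001001 (19 bits)


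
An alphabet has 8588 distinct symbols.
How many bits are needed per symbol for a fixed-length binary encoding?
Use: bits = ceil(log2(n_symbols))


log2(8588) = 13.0681
Bracket: 2^13 = 8192 < 8588 <= 2^14 = 16384
So ceil(log2(8588)) = 14

bits = ceil(log2(8588)) = ceil(13.0681) = 14 bits


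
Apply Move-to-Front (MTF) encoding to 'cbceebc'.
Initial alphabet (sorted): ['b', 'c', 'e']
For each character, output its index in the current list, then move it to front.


MTF encoding:
'c': index 1 in ['b', 'c', 'e'] -> ['c', 'b', 'e']
'b': index 1 in ['c', 'b', 'e'] -> ['b', 'c', 'e']
'c': index 1 in ['b', 'c', 'e'] -> ['c', 'b', 'e']
'e': index 2 in ['c', 'b', 'e'] -> ['e', 'c', 'b']
'e': index 0 in ['e', 'c', 'b'] -> ['e', 'c', 'b']
'b': index 2 in ['e', 'c', 'b'] -> ['b', 'e', 'c']
'c': index 2 in ['b', 'e', 'c'] -> ['c', 'b', 'e']


Output: [1, 1, 1, 2, 0, 2, 2]


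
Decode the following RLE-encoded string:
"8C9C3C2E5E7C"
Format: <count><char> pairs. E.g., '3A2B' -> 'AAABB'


Expanding each <count><char> pair:
  8C -> 'CCCCCCCC'
  9C -> 'CCCCCCCCC'
  3C -> 'CCC'
  2E -> 'EE'
  5E -> 'EEEEE'
  7C -> 'CCCCCCC'

Decoded = CCCCCCCCCCCCCCCCCCCCEEEEEEECCCCCCC


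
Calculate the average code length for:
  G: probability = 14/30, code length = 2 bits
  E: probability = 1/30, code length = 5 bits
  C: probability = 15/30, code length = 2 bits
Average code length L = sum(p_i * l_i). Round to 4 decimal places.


Weighted contributions p_i * l_i:
  G: (14/30) * 2 = 28/30
  E: (1/30) * 5 = 5/30
  C: (15/30) * 2 = 30/30
Sum = (28 + 5 + 30)/30 = 63/30

L = 63/30 = 2.1000 bits/symbol


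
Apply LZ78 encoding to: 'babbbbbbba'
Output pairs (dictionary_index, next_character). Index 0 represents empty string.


LZ78 encoding steps:
Dictionary: {0: ''}
Step 1: w='' (idx 0), next='b' -> output (0, 'b'), add 'b' as idx 1
Step 2: w='' (idx 0), next='a' -> output (0, 'a'), add 'a' as idx 2
Step 3: w='b' (idx 1), next='b' -> output (1, 'b'), add 'bb' as idx 3
Step 4: w='bb' (idx 3), next='b' -> output (3, 'b'), add 'bbb' as idx 4
Step 5: w='bb' (idx 3), next='a' -> output (3, 'a'), add 'bba' as idx 5


Encoded: [(0, 'b'), (0, 'a'), (1, 'b'), (3, 'b'), (3, 'a')]


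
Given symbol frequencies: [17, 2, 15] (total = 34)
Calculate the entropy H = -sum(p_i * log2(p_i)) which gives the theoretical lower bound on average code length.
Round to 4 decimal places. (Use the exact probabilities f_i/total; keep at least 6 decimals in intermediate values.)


Per-symbol terms -p_i * log2(p_i) with p_i = f_i/34:
  p = 17/34 = 0.500000: log2(p) = -1.000000, -p*log2(p) = 0.500000
  p = 2/34 = 0.058824: log2(p) = -4.087463, -p*log2(p) = 0.240439
  p = 15/34 = 0.441176: log2(p) = -1.180572, -p*log2(p) = 0.520841
H = 0.500000 + 0.240439 + 0.520841 = 1.261280

H = 1.2613 bits/symbol


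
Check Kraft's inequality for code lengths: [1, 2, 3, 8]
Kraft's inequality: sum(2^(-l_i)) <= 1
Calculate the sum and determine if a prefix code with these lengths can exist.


Sum = 2^(-1) + 2^(-2) + 2^(-3) + 2^(-8)
    = 0.5 + 0.25 + 0.125 + 0.00390625
    = 225/256 = 0.87890625
Since 0.87890625 <= 1, Kraft's inequality IS satisfied.
A prefix code with these lengths CAN exist.

Kraft sum = 0.87890625. Satisfied.


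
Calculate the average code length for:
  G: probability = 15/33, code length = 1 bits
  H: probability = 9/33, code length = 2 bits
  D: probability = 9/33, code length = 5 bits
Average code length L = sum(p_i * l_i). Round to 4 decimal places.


Weighted contributions p_i * l_i:
  G: (15/33) * 1 = 15/33
  H: (9/33) * 2 = 18/33
  D: (9/33) * 5 = 45/33
Sum = (15 + 18 + 45)/33 = 78/33

L = 78/33 = 2.3636 bits/symbol


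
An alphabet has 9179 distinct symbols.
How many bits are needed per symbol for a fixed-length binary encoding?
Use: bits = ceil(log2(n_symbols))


log2(9179) = 13.1641
Bracket: 2^13 = 8192 < 9179 <= 2^14 = 16384
So ceil(log2(9179)) = 14

bits = ceil(log2(9179)) = ceil(13.1641) = 14 bits


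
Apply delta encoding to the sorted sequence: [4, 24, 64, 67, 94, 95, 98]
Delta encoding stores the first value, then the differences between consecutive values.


First value: 4
Deltas:
  24 - 4 = 20
  64 - 24 = 40
  67 - 64 = 3
  94 - 67 = 27
  95 - 94 = 1
  98 - 95 = 3


Delta encoded: [4, 20, 40, 3, 27, 1, 3]


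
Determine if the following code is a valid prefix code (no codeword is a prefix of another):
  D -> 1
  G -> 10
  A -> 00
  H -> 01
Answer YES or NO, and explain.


Checking each pair (does one codeword prefix another?):
  D='1' vs G='10': prefix -- VIOLATION

NO -- this is NOT a valid prefix code. D (1) is a prefix of G (10).


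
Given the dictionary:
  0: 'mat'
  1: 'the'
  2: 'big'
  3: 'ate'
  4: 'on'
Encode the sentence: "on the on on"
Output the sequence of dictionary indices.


Look up each word in the dictionary:
  'on' -> 4
  'the' -> 1
  'on' -> 4
  'on' -> 4

Encoded: [4, 1, 4, 4]


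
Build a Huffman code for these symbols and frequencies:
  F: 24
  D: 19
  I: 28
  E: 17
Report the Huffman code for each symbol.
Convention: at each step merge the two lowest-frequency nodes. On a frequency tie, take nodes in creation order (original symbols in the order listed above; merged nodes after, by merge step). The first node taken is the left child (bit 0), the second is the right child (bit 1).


Huffman tree construction:
Step 1: Merge E(17) + D(19) = 36
Step 2: Merge F(24) + I(28) = 52
Step 3: Merge (E+D)(36) + (F+I)(52) = 88
Read each symbol's code off the tree from the root (left child = 0, right child = 1).

Codes:
  F: 10 (length 2)
  D: 01 (length 2)
  I: 11 (length 2)
  E: 00 (length 2)
Average code length: 176/88 = 2.0000 bits/symbol


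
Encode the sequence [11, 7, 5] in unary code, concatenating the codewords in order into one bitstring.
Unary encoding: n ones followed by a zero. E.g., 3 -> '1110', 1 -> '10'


Encode each number as n ones followed by a terminating 0:
  11 -> 111111111110 (12 bits)
  7 -> 11111110 (8 bits)
  5 -> 111110 (6 bits)
Total length = 12 + 8 + 6 = 26 bits.

Unary([11, 7, 5]) = 11111111111011111110111110 (26 bits)


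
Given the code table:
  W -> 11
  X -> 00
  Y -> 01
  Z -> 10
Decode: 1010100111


Decoding:
10 -> Z
10 -> Z
10 -> Z
01 -> Y
11 -> W


Result: ZZZYW


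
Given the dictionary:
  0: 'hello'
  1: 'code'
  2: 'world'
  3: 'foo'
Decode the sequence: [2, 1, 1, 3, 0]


Look up each index in the dictionary:
  2 -> 'world'
  1 -> 'code'
  1 -> 'code'
  3 -> 'foo'
  0 -> 'hello'

Decoded: "world code code foo hello"


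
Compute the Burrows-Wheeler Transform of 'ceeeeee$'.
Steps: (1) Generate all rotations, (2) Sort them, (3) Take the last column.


Rotations (sorted):
  0: $ceeeeee -> last char: e
  1: ceeeeee$ -> last char: $
  2: e$ceeeee -> last char: e
  3: ee$ceeee -> last char: e
  4: eee$ceee -> last char: e
  5: eeee$cee -> last char: e
  6: eeeee$ce -> last char: e
  7: eeeeee$c -> last char: c


BWT = e$eeeeec


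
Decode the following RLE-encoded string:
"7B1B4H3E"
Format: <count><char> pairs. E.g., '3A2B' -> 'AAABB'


Expanding each <count><char> pair:
  7B -> 'BBBBBBB'
  1B -> 'B'
  4H -> 'HHHH'
  3E -> 'EEE'

Decoded = BBBBBBBBHHHHEEE


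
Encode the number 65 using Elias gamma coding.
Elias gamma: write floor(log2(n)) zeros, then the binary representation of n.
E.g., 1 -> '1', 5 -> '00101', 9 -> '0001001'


num_bits = floor(log2(65)) + 1 = 7
leading_zeros = num_bits - 1 = 6
binary(65) = 1000001

Elias gamma(65) = '000000' + '1000001' = 0000001000001 (13 bits)


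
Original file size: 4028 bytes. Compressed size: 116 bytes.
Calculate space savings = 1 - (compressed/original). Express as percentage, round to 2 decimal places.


ratio = compressed/original = 116/4028 = 0.028798
savings = 1 - ratio = 1 - 0.028798 = 0.971202
as a percentage: 0.971202 * 100 = 97.12%

Space savings = 1 - 116/4028 = 97.12%


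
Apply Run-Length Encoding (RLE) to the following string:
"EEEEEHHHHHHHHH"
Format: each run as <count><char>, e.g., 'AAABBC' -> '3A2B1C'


Scanning runs left to right:
  i=0: run of 'E' x 5 -> '5E'
  i=5: run of 'H' x 9 -> '9H'

RLE = 5E9H


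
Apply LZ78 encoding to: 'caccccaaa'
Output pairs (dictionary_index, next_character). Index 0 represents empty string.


LZ78 encoding steps:
Dictionary: {0: ''}
Step 1: w='' (idx 0), next='c' -> output (0, 'c'), add 'c' as idx 1
Step 2: w='' (idx 0), next='a' -> output (0, 'a'), add 'a' as idx 2
Step 3: w='c' (idx 1), next='c' -> output (1, 'c'), add 'cc' as idx 3
Step 4: w='cc' (idx 3), next='a' -> output (3, 'a'), add 'cca' as idx 4
Step 5: w='a' (idx 2), next='a' -> output (2, 'a'), add 'aa' as idx 5


Encoded: [(0, 'c'), (0, 'a'), (1, 'c'), (3, 'a'), (2, 'a')]


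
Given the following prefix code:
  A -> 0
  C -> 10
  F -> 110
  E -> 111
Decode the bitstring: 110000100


Decoding step by step:
Bits 110 -> F
Bits 0 -> A
Bits 0 -> A
Bits 0 -> A
Bits 10 -> C
Bits 0 -> A


Decoded message: FAAACA


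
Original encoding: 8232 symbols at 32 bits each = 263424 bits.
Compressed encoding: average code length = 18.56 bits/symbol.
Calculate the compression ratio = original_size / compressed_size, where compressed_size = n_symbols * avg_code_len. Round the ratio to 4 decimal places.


original_size = n_symbols * orig_bits = 8232 * 32 = 263424 bits
compressed_size = n_symbols * avg_code_len = 8232 * 18.56 = 152785.92 bits
ratio = original_size / compressed_size = 263424 / 152785.92 = 1.7241

Compression ratio = 1.7241


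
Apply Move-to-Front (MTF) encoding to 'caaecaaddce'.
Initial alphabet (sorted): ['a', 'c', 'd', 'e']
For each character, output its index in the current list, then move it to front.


MTF encoding:
'c': index 1 in ['a', 'c', 'd', 'e'] -> ['c', 'a', 'd', 'e']
'a': index 1 in ['c', 'a', 'd', 'e'] -> ['a', 'c', 'd', 'e']
'a': index 0 in ['a', 'c', 'd', 'e'] -> ['a', 'c', 'd', 'e']
'e': index 3 in ['a', 'c', 'd', 'e'] -> ['e', 'a', 'c', 'd']
'c': index 2 in ['e', 'a', 'c', 'd'] -> ['c', 'e', 'a', 'd']
'a': index 2 in ['c', 'e', 'a', 'd'] -> ['a', 'c', 'e', 'd']
'a': index 0 in ['a', 'c', 'e', 'd'] -> ['a', 'c', 'e', 'd']
'd': index 3 in ['a', 'c', 'e', 'd'] -> ['d', 'a', 'c', 'e']
'd': index 0 in ['d', 'a', 'c', 'e'] -> ['d', 'a', 'c', 'e']
'c': index 2 in ['d', 'a', 'c', 'e'] -> ['c', 'd', 'a', 'e']
'e': index 3 in ['c', 'd', 'a', 'e'] -> ['e', 'c', 'd', 'a']


Output: [1, 1, 0, 3, 2, 2, 0, 3, 0, 2, 3]


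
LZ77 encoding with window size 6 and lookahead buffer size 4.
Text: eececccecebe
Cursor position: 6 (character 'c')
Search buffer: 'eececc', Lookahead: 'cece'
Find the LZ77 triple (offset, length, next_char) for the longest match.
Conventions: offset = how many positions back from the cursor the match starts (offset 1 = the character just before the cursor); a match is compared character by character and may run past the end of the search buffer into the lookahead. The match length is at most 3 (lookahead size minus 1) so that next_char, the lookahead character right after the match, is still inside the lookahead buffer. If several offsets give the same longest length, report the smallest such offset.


Try each offset into the search buffer:
  offset=1 (pos 5, char 'c'): match length 1
  offset=2 (pos 4, char 'c'): match length 1
  offset=3 (pos 3, char 'e'): match length 0
  offset=4 (pos 2, char 'c'): match length 3
  offset=5 (pos 1, char 'e'): match length 0
  offset=6 (pos 0, char 'e'): match length 0
Longest match has length 3 at offset 4.
next_char = character at position 6 + 3 = 9 -> 'e'

Best match: offset=4, length=3 (matching 'cec' starting at position 2)
LZ77 triple: (4, 3, 'e')


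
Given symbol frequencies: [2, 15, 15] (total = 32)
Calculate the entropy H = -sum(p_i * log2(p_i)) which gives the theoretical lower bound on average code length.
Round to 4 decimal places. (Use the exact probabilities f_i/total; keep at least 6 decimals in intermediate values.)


Per-symbol terms -p_i * log2(p_i) with p_i = f_i/32:
  p = 2/32 = 0.062500: log2(p) = -4.000000, -p*log2(p) = 0.250000
  p = 15/32 = 0.468750: log2(p) = -1.093109, -p*log2(p) = 0.512395
  p = 15/32 = 0.468750: log2(p) = -1.093109, -p*log2(p) = 0.512395
H = 0.250000 + 0.512395 + 0.512395 = 1.274790

H = 1.2748 bits/symbol


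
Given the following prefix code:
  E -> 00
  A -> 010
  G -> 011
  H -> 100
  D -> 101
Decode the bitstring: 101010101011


Decoding step by step:
Bits 101 -> D
Bits 010 -> A
Bits 101 -> D
Bits 011 -> G


Decoded message: DADG


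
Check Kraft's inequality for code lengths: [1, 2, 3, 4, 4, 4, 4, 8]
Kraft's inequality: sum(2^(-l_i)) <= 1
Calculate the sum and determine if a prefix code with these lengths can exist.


Sum = 2^(-1) + 2^(-2) + 2^(-3) + 2^(-4) + 2^(-4) + 2^(-4) + 2^(-4) + 2^(-8)
    = 0.5 + 0.25 + 0.125 + 0.0625 + 0.0625 + 0.0625 + 0.0625 + 0.00390625
    = 289/256 = 1.12890625
Since 1.12890625 > 1, Kraft's inequality is NOT satisfied.
A prefix code with these lengths CANNOT exist.

Kraft sum = 1.12890625. Not satisfied.


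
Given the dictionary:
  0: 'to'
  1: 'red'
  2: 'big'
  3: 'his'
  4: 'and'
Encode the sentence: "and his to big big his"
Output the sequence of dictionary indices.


Look up each word in the dictionary:
  'and' -> 4
  'his' -> 3
  'to' -> 0
  'big' -> 2
  'big' -> 2
  'his' -> 3

Encoded: [4, 3, 0, 2, 2, 3]


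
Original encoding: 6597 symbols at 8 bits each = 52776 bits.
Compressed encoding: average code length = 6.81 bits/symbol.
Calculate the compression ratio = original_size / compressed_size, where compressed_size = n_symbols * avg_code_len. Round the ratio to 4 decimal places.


original_size = n_symbols * orig_bits = 6597 * 8 = 52776 bits
compressed_size = n_symbols * avg_code_len = 6597 * 6.81 = 44925.57 bits
ratio = original_size / compressed_size = 52776 / 44925.57 = 1.1747

Compression ratio = 1.1747


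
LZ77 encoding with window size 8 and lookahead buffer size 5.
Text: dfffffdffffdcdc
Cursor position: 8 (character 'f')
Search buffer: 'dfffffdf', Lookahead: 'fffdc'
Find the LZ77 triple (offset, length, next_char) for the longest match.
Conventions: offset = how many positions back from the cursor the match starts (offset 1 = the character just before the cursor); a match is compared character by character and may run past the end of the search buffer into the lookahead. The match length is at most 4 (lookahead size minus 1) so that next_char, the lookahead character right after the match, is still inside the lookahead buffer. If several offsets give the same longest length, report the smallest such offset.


Try each offset into the search buffer:
  offset=1 (pos 7, char 'f'): match length 3
  offset=2 (pos 6, char 'd'): match length 0
  offset=3 (pos 5, char 'f'): match length 1
  offset=4 (pos 4, char 'f'): match length 2
  offset=5 (pos 3, char 'f'): match length 4
  offset=6 (pos 2, char 'f'): match length 3
  offset=7 (pos 1, char 'f'): match length 3
  offset=8 (pos 0, char 'd'): match length 0
Longest match has length 4 at offset 5.
next_char = character at position 8 + 4 = 12 -> 'c'

Best match: offset=5, length=4 (matching 'fffd' starting at position 3)
LZ77 triple: (5, 4, 'c')


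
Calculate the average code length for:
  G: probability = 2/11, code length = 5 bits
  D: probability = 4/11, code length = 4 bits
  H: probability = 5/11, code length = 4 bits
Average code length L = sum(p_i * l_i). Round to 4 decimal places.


Weighted contributions p_i * l_i:
  G: (2/11) * 5 = 10/11
  D: (4/11) * 4 = 16/11
  H: (5/11) * 4 = 20/11
Sum = (10 + 16 + 20)/11 = 46/11

L = 46/11 = 4.1818 bits/symbol


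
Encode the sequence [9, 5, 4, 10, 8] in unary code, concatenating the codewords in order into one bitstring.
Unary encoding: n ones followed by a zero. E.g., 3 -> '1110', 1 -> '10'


Encode each number as n ones followed by a terminating 0:
  9 -> 1111111110 (10 bits)
  5 -> 111110 (6 bits)
  4 -> 11110 (5 bits)
  10 -> 11111111110 (11 bits)
  8 -> 111111110 (9 bits)
Total length = 10 + 6 + 5 + 11 + 9 = 41 bits.

Unary([9, 5, 4, 10, 8]) = 11111111101111101111011111111110111111110 (41 bits)


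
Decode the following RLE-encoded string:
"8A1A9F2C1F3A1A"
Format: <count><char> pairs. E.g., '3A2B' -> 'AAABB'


Expanding each <count><char> pair:
  8A -> 'AAAAAAAA'
  1A -> 'A'
  9F -> 'FFFFFFFFF'
  2C -> 'CC'
  1F -> 'F'
  3A -> 'AAA'
  1A -> 'A'

Decoded = AAAAAAAAAFFFFFFFFFCCFAAAA


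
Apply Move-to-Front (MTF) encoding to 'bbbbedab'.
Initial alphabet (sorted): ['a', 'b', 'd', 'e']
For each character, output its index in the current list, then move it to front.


MTF encoding:
'b': index 1 in ['a', 'b', 'd', 'e'] -> ['b', 'a', 'd', 'e']
'b': index 0 in ['b', 'a', 'd', 'e'] -> ['b', 'a', 'd', 'e']
'b': index 0 in ['b', 'a', 'd', 'e'] -> ['b', 'a', 'd', 'e']
'b': index 0 in ['b', 'a', 'd', 'e'] -> ['b', 'a', 'd', 'e']
'e': index 3 in ['b', 'a', 'd', 'e'] -> ['e', 'b', 'a', 'd']
'd': index 3 in ['e', 'b', 'a', 'd'] -> ['d', 'e', 'b', 'a']
'a': index 3 in ['d', 'e', 'b', 'a'] -> ['a', 'd', 'e', 'b']
'b': index 3 in ['a', 'd', 'e', 'b'] -> ['b', 'a', 'd', 'e']


Output: [1, 0, 0, 0, 3, 3, 3, 3]


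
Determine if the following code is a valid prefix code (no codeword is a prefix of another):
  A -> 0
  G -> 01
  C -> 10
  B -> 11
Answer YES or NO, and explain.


Checking each pair (does one codeword prefix another?):
  A='0' vs G='01': prefix -- VIOLATION

NO -- this is NOT a valid prefix code. A (0) is a prefix of G (01).


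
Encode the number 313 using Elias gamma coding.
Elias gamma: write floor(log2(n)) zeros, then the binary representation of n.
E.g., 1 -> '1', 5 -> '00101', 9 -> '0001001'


num_bits = floor(log2(313)) + 1 = 9
leading_zeros = num_bits - 1 = 8
binary(313) = 100111001

Elias gamma(313) = '00000000' + '100111001' = 00000000100111001 (17 bits)


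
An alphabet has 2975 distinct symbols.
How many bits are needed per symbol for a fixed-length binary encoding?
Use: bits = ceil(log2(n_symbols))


log2(2975) = 11.5387
Bracket: 2^11 = 2048 < 2975 <= 2^12 = 4096
So ceil(log2(2975)) = 12

bits = ceil(log2(2975)) = ceil(11.5387) = 12 bits


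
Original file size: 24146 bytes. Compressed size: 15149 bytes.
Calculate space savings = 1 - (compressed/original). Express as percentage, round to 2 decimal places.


ratio = compressed/original = 15149/24146 = 0.627392
savings = 1 - ratio = 1 - 0.627392 = 0.372608
as a percentage: 0.372608 * 100 = 37.26%

Space savings = 1 - 15149/24146 = 37.26%


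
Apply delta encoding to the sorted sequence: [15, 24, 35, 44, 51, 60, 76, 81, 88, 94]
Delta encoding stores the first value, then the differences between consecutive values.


First value: 15
Deltas:
  24 - 15 = 9
  35 - 24 = 11
  44 - 35 = 9
  51 - 44 = 7
  60 - 51 = 9
  76 - 60 = 16
  81 - 76 = 5
  88 - 81 = 7
  94 - 88 = 6


Delta encoded: [15, 9, 11, 9, 7, 9, 16, 5, 7, 6]


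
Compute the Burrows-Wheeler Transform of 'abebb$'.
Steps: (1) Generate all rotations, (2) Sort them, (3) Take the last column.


Rotations (sorted):
  0: $abebb -> last char: b
  1: abebb$ -> last char: $
  2: b$abeb -> last char: b
  3: bb$abe -> last char: e
  4: bebb$a -> last char: a
  5: ebb$ab -> last char: b


BWT = b$beab


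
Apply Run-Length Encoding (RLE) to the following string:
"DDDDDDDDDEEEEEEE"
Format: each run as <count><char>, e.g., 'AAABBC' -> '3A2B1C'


Scanning runs left to right:
  i=0: run of 'D' x 9 -> '9D'
  i=9: run of 'E' x 7 -> '7E'

RLE = 9D7E


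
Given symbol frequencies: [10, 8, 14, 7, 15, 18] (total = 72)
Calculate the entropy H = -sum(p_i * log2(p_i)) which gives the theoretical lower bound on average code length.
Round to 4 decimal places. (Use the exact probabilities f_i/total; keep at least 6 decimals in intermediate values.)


Per-symbol terms -p_i * log2(p_i) with p_i = f_i/72:
  p = 10/72 = 0.138889: log2(p) = -2.847997, -p*log2(p) = 0.395555
  p = 8/72 = 0.111111: log2(p) = -3.169925, -p*log2(p) = 0.352214
  p = 14/72 = 0.194444: log2(p) = -2.362570, -p*log2(p) = 0.459389
  p = 7/72 = 0.097222: log2(p) = -3.362570, -p*log2(p) = 0.326917
  p = 15/72 = 0.208333: log2(p) = -2.263034, -p*log2(p) = 0.471466
  p = 18/72 = 0.250000: log2(p) = -2.000000, -p*log2(p) = 0.500000
H = 0.395555 + 0.352214 + 0.459389 + 0.326917 + 0.471466 + 0.500000 = 2.505541

H = 2.5055 bits/symbol


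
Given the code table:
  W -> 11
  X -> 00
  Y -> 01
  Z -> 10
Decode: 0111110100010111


Decoding:
01 -> Y
11 -> W
11 -> W
01 -> Y
00 -> X
01 -> Y
01 -> Y
11 -> W


Result: YWWYXYYW


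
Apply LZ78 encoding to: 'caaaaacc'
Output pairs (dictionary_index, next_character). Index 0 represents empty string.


LZ78 encoding steps:
Dictionary: {0: ''}
Step 1: w='' (idx 0), next='c' -> output (0, 'c'), add 'c' as idx 1
Step 2: w='' (idx 0), next='a' -> output (0, 'a'), add 'a' as idx 2
Step 3: w='a' (idx 2), next='a' -> output (2, 'a'), add 'aa' as idx 3
Step 4: w='aa' (idx 3), next='c' -> output (3, 'c'), add 'aac' as idx 4
Step 5: w='c' (idx 1), end of input -> output (1, '')


Encoded: [(0, 'c'), (0, 'a'), (2, 'a'), (3, 'c'), (1, '')]


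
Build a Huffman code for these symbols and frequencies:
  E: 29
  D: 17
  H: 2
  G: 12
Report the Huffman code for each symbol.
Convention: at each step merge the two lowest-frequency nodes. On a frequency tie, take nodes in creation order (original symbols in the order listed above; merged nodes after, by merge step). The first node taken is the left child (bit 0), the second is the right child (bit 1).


Huffman tree construction:
Step 1: Merge H(2) + G(12) = 14
Step 2: Merge (H+G)(14) + D(17) = 31
Step 3: Merge E(29) + ((H+G)+D)(31) = 60
Read each symbol's code off the tree from the root (left child = 0, right child = 1).

Codes:
  E: 0 (length 1)
  D: 11 (length 2)
  H: 100 (length 3)
  G: 101 (length 3)
Average code length: 105/60 = 1.7500 bits/symbol


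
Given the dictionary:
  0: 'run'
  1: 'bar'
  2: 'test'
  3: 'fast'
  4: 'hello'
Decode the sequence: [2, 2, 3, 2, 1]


Look up each index in the dictionary:
  2 -> 'test'
  2 -> 'test'
  3 -> 'fast'
  2 -> 'test'
  1 -> 'bar'

Decoded: "test test fast test bar"


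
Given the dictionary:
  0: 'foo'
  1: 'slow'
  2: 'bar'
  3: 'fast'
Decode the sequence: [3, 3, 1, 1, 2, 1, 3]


Look up each index in the dictionary:
  3 -> 'fast'
  3 -> 'fast'
  1 -> 'slow'
  1 -> 'slow'
  2 -> 'bar'
  1 -> 'slow'
  3 -> 'fast'

Decoded: "fast fast slow slow bar slow fast"


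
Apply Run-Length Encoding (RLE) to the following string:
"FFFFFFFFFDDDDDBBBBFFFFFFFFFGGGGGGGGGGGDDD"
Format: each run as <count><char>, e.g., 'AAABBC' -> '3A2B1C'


Scanning runs left to right:
  i=0: run of 'F' x 9 -> '9F'
  i=9: run of 'D' x 5 -> '5D'
  i=14: run of 'B' x 4 -> '4B'
  i=18: run of 'F' x 9 -> '9F'
  i=27: run of 'G' x 11 -> '11G'
  i=38: run of 'D' x 3 -> '3D'

RLE = 9F5D4B9F11G3D


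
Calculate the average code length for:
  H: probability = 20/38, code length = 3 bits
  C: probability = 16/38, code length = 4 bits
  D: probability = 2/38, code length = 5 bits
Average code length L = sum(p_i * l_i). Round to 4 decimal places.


Weighted contributions p_i * l_i:
  H: (20/38) * 3 = 60/38
  C: (16/38) * 4 = 64/38
  D: (2/38) * 5 = 10/38
Sum = (60 + 64 + 10)/38 = 134/38

L = 134/38 = 3.5263 bits/symbol


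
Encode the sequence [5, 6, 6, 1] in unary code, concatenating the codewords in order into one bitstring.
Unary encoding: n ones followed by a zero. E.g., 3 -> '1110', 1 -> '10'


Encode each number as n ones followed by a terminating 0:
  5 -> 111110 (6 bits)
  6 -> 1111110 (7 bits)
  6 -> 1111110 (7 bits)
  1 -> 10 (2 bits)
Total length = 6 + 7 + 7 + 2 = 22 bits.

Unary([5, 6, 6, 1]) = 1111101111110111111010 (22 bits)


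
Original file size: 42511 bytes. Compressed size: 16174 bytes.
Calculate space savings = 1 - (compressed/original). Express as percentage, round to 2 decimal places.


ratio = compressed/original = 16174/42511 = 0.380466
savings = 1 - ratio = 1 - 0.380466 = 0.619534
as a percentage: 0.619534 * 100 = 61.95%

Space savings = 1 - 16174/42511 = 61.95%


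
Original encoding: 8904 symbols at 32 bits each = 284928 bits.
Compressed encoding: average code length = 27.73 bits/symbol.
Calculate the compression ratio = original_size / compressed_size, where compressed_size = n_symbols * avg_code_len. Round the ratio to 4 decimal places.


original_size = n_symbols * orig_bits = 8904 * 32 = 284928 bits
compressed_size = n_symbols * avg_code_len = 8904 * 27.73 = 246907.92 bits
ratio = original_size / compressed_size = 284928 / 246907.92 = 1.154

Compression ratio = 1.154


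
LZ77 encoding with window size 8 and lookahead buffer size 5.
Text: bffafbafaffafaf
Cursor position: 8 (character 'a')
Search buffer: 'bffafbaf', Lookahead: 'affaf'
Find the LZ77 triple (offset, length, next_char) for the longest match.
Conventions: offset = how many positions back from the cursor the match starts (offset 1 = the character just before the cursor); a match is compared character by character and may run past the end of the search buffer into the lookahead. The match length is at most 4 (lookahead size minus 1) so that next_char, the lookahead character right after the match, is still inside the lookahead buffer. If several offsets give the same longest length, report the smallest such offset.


Try each offset into the search buffer:
  offset=1 (pos 7, char 'f'): match length 0
  offset=2 (pos 6, char 'a'): match length 2
  offset=3 (pos 5, char 'b'): match length 0
  offset=4 (pos 4, char 'f'): match length 0
  offset=5 (pos 3, char 'a'): match length 2
  offset=6 (pos 2, char 'f'): match length 0
  offset=7 (pos 1, char 'f'): match length 0
  offset=8 (pos 0, char 'b'): match length 0
Longest match has length 2, found at offsets 2, 5; take the smallest, offset 2.
next_char = character at position 8 + 2 = 10 -> 'f'

Best match: offset=2, length=2 (matching 'af' starting at position 6)
LZ77 triple: (2, 2, 'f')
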